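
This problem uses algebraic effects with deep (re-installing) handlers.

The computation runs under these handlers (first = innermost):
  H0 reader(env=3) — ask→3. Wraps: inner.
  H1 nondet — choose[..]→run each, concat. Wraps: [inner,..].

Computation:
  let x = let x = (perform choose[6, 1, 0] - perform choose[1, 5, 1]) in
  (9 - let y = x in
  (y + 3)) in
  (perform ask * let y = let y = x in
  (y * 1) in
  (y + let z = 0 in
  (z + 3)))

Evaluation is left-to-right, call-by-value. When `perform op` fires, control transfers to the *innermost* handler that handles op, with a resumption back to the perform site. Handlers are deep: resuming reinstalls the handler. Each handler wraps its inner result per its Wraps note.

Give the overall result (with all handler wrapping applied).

Working:
choose[6, 1, 0] @ H1
  branch[0] choose=6:
    choose[1, 5, 1] @ H1
      branch[0] choose=1:
        ask @ H0 ⇒ 3
        H0 returns 12
        H1 returns [12]
      branch[1] choose=5:
        ask @ H0 ⇒ 3
        H0 returns 24
        H1 returns [24]
      branch[2] choose=1:
        ask @ H0 ⇒ 3
        H0 returns 12
        H1 returns [12]
  branch[1] choose=1:
    choose[1, 5, 1] @ H1
      branch[0] choose=1:
        ask @ H0 ⇒ 3
        H0 returns 27
        H1 returns [27]
      branch[1] choose=5:
        ask @ H0 ⇒ 3
        H0 returns 39
        H1 returns [39]
      branch[2] choose=1:
        ask @ H0 ⇒ 3
        H0 returns 27
        H1 returns [27]
  branch[2] choose=0:
    choose[1, 5, 1] @ H1
      branch[0] choose=1:
        ask @ H0 ⇒ 3
        H0 returns 30
        H1 returns [30]
      branch[1] choose=5:
        ask @ H0 ⇒ 3
        H0 returns 42
        H1 returns [42]
      branch[2] choose=1:
        ask @ H0 ⇒ 3
        H0 returns 30
        H1 returns [30]
= [12, 24, 12, 27, 39, 27, 30, 42, 30]

Answer: [12, 24, 12, 27, 39, 27, 30, 42, 30]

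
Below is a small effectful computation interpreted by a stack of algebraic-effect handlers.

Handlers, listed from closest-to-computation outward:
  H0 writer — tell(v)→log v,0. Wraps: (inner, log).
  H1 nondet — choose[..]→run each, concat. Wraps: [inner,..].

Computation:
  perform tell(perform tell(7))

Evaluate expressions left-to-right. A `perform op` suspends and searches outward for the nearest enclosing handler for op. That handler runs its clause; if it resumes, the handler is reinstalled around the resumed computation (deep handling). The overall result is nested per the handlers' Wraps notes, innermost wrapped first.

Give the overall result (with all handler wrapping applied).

Working:
tell(7) @ H0 ⇒ log+=7
tell(0) @ H0 ⇒ log+=0
H0 returns (0, (7, 0))
H1 returns [(0, (7, 0))]
= [(0, (7, 0))]

Answer: [(0, (7, 0))]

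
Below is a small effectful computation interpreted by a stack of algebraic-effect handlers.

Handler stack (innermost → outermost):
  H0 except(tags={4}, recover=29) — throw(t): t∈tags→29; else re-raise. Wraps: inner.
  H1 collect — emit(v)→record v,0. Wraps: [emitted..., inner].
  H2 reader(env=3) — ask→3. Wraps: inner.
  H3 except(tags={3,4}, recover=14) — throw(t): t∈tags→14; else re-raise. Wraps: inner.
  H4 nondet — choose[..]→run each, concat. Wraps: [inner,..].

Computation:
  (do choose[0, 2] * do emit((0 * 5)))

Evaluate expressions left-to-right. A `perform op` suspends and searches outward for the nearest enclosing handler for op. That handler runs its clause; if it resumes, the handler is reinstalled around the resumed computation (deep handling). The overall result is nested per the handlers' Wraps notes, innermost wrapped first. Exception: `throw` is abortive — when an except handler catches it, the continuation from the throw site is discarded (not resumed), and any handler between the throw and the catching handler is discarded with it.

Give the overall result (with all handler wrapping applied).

Working:
choose[0, 2] @ H4
  branch[0] choose=0:
    emit(0) @ H1 ⇒ out+=0
    H0 returns 0
    H1 returns [0, 0]
    H2 returns [0, 0]
    H3 returns [0, 0]
    H4 returns [[0, 0]]
  branch[1] choose=2:
    emit(0) @ H1 ⇒ out+=0
    H0 returns 0
    H1 returns [0, 0]
    H2 returns [0, 0]
    H3 returns [0, 0]
    H4 returns [[0, 0]]
= [[0, 0], [0, 0]]

Answer: [[0, 0], [0, 0]]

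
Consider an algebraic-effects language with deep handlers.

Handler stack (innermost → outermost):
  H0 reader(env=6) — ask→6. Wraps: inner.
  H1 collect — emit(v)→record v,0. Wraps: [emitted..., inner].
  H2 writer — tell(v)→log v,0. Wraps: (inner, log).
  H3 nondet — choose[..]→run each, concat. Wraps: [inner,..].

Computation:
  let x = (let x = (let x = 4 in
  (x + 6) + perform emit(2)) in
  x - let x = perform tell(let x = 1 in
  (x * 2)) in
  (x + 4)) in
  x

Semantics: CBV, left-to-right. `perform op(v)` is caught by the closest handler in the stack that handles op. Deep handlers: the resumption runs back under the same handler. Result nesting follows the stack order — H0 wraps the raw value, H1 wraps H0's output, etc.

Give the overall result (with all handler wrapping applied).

Answer: [([2, 6], (2))]

Working:
emit(2) @ H1 ⇒ out+=2
tell(2) @ H2 ⇒ log+=2
H0 returns 6
H1 returns [2, 6]
H2 returns ([2, 6], (2))
H3 returns [([2, 6], (2))]
= [([2, 6], (2))]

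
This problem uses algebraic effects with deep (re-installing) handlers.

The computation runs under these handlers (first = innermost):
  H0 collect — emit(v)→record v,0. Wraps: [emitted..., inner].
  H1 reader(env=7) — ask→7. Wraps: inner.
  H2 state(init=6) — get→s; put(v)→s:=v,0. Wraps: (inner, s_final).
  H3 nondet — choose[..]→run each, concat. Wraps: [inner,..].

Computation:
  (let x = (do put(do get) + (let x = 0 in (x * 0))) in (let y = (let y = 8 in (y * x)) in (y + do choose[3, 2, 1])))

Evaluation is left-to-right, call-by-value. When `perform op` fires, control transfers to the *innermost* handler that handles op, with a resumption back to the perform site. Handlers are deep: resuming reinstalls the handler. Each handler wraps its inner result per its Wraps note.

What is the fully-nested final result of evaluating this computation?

Answer: [([3], 6), ([2], 6), ([1], 6)]

Working:
get @ H2 ⇒ 6
put(6) @ H2 ⇒ s:=6
choose[3, 2, 1] @ H3
  branch[0] choose=3:
    H0 returns [3]
    H1 returns [3]
    H2 returns ([3], 6)
    H3 returns [([3], 6)]
  branch[1] choose=2:
    H0 returns [2]
    H1 returns [2]
    H2 returns ([2], 6)
    H3 returns [([2], 6)]
  branch[2] choose=1:
    H0 returns [1]
    H1 returns [1]
    H2 returns ([1], 6)
    H3 returns [([1], 6)]
= [([3], 6), ([2], 6), ([1], 6)]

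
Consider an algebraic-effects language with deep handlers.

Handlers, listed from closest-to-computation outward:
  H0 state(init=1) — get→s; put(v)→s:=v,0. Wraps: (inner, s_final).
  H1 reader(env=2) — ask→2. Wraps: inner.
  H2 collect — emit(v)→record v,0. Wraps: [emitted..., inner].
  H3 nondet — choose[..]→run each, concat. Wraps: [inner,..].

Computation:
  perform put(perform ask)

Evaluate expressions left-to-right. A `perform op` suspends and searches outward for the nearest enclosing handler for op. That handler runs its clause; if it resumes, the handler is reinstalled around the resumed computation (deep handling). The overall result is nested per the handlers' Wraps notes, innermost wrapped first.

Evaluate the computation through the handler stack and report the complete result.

Answer: [[(0, 2)]]

Evaluation trace:
ask @ H1 ⇒ 2
put(2) @ H0 ⇒ s:=2
H0 returns (0, 2)
H1 returns (0, 2)
H2 returns [(0, 2)]
H3 returns [[(0, 2)]]
= [[(0, 2)]]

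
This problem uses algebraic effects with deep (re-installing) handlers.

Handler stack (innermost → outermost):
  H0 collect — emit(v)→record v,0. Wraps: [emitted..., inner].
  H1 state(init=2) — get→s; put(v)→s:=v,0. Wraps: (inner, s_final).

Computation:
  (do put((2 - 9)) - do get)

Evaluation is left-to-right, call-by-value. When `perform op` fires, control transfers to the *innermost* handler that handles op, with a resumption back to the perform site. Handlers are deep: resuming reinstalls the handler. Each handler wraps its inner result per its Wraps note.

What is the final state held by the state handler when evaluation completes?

Answer: -7

Working:
put(-7) @ H1 ⇒ s:=-7
get @ H1 ⇒ -7
H0 returns [7]
H1 returns ([7], -7)
= ([7], -7)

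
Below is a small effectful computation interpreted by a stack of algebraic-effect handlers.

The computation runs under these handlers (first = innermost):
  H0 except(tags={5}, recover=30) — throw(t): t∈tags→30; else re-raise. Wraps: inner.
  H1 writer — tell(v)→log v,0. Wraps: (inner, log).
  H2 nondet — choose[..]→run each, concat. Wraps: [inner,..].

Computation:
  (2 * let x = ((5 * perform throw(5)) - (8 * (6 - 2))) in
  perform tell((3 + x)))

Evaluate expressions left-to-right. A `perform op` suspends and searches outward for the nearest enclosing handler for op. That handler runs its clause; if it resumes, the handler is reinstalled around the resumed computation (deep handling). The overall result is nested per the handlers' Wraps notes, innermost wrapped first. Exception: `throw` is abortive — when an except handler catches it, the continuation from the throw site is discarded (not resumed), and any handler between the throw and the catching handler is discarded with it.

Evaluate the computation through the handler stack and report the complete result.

Working:
throw(5) @ H0 caught ⇒ 30
H1 returns (30, ())
H2 returns [(30, ())]
= [(30, ())]

Answer: [(30, ())]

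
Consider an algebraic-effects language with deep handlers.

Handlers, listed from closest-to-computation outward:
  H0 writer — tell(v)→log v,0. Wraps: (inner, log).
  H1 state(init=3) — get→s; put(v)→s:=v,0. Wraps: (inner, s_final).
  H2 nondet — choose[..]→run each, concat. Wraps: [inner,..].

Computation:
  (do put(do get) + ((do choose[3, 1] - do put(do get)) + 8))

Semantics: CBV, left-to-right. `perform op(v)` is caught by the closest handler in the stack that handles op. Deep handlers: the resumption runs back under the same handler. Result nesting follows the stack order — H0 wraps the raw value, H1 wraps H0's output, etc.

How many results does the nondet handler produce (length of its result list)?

Answer: 2

Working:
get @ H1 ⇒ 3
put(3) @ H1 ⇒ s:=3
choose[3, 1] @ H2
  branch[0] choose=3:
    get @ H1 ⇒ 3
    put(3) @ H1 ⇒ s:=3
    H0 returns (11, ())
    H1 returns ((11, ()), 3)
    H2 returns [((11, ()), 3)]
  branch[1] choose=1:
    get @ H1 ⇒ 3
    put(3) @ H1 ⇒ s:=3
    H0 returns (9, ())
    H1 returns ((9, ()), 3)
    H2 returns [((9, ()), 3)]
= [((11, ()), 3), ((9, ()), 3)]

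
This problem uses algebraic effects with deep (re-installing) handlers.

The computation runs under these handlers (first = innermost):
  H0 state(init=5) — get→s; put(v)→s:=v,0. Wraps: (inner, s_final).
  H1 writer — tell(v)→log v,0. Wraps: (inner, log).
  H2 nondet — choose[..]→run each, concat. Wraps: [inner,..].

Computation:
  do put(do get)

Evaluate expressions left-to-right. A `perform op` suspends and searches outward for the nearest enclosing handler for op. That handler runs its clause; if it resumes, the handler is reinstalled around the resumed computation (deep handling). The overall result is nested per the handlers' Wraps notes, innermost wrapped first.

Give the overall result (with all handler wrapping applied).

Answer: [((0, 5), ())]

Working:
get @ H0 ⇒ 5
put(5) @ H0 ⇒ s:=5
H0 returns (0, 5)
H1 returns ((0, 5), ())
H2 returns [((0, 5), ())]
= [((0, 5), ())]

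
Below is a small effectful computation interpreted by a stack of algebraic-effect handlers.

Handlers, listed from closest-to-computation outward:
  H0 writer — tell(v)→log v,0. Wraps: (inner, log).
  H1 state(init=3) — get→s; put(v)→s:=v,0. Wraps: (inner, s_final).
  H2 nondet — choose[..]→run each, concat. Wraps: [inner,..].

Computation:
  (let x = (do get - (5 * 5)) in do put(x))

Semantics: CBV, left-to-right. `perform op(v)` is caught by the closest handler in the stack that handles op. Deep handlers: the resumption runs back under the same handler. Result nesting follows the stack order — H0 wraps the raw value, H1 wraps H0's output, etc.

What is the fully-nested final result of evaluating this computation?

Step-by-step:
get @ H1 ⇒ 3
put(-22) @ H1 ⇒ s:=-22
H0 returns (0, ())
H1 returns ((0, ()), -22)
H2 returns [((0, ()), -22)]
= [((0, ()), -22)]

Answer: [((0, ()), -22)]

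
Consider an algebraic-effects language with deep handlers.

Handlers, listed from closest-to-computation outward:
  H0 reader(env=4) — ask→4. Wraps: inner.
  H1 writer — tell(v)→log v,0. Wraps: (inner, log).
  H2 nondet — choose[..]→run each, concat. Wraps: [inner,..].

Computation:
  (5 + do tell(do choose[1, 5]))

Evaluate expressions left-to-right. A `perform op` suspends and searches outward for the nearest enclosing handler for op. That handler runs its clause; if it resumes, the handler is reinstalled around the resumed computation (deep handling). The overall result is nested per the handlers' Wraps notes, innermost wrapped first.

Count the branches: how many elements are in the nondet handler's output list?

Answer: 2

Working:
choose[1, 5] @ H2
  branch[0] choose=1:
    tell(1) @ H1 ⇒ log+=1
    H0 returns 5
    H1 returns (5, (1))
    H2 returns [(5, (1))]
  branch[1] choose=5:
    tell(5) @ H1 ⇒ log+=5
    H0 returns 5
    H1 returns (5, (5))
    H2 returns [(5, (5))]
= [(5, (1)), (5, (5))]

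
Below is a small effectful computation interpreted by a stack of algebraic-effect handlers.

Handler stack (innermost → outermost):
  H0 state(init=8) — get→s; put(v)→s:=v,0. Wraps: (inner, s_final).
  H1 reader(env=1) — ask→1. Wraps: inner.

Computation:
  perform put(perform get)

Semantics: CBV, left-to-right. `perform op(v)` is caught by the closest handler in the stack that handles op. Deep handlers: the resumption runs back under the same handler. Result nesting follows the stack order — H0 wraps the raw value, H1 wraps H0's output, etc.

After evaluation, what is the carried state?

Evaluation trace:
get @ H0 ⇒ 8
put(8) @ H0 ⇒ s:=8
H0 returns (0, 8)
H1 returns (0, 8)
= (0, 8)

Answer: 8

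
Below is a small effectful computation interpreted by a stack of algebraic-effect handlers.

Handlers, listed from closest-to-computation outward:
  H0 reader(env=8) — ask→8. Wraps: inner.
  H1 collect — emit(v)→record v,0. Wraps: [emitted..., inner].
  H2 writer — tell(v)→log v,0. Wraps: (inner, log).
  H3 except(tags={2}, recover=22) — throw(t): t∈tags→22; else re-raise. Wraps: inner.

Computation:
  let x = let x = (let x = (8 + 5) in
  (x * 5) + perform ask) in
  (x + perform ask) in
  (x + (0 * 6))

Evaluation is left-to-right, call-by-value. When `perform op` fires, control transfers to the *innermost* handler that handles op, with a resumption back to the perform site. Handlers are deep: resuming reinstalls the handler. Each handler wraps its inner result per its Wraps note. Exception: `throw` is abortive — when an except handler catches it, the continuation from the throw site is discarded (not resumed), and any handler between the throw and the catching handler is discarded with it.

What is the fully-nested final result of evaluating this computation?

Answer: ([81], ())

Working:
ask @ H0 ⇒ 8
ask @ H0 ⇒ 8
H0 returns 81
H1 returns [81]
H2 returns ([81], ())
H3 returns ([81], ())
= ([81], ())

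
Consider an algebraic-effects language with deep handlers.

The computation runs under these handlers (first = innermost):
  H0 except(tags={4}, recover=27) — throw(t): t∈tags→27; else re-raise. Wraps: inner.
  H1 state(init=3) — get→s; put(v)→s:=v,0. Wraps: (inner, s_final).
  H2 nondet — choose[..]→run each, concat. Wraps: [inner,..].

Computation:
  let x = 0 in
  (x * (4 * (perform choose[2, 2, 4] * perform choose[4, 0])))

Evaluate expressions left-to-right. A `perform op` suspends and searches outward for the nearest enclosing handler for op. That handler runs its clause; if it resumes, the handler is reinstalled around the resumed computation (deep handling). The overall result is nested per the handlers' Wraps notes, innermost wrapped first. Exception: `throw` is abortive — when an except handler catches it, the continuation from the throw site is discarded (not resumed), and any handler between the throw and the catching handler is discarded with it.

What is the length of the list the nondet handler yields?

Working:
choose[2, 2, 4] @ H2
  branch[0] choose=2:
    choose[4, 0] @ H2
      branch[0] choose=4:
        H0 returns 0
        H1 returns (0, 3)
        H2 returns [(0, 3)]
      branch[1] choose=0:
        H0 returns 0
        H1 returns (0, 3)
        H2 returns [(0, 3)]
  branch[1] choose=2:
    choose[4, 0] @ H2
      branch[0] choose=4:
        H0 returns 0
        H1 returns (0, 3)
        H2 returns [(0, 3)]
      branch[1] choose=0:
        H0 returns 0
        H1 returns (0, 3)
        H2 returns [(0, 3)]
  branch[2] choose=4:
    choose[4, 0] @ H2
      branch[0] choose=4:
        H0 returns 0
        H1 returns (0, 3)
        H2 returns [(0, 3)]
      branch[1] choose=0:
        H0 returns 0
        H1 returns (0, 3)
        H2 returns [(0, 3)]
= [(0, 3), (0, 3), (0, 3), (0, 3), (0, 3), (0, 3)]

Answer: 6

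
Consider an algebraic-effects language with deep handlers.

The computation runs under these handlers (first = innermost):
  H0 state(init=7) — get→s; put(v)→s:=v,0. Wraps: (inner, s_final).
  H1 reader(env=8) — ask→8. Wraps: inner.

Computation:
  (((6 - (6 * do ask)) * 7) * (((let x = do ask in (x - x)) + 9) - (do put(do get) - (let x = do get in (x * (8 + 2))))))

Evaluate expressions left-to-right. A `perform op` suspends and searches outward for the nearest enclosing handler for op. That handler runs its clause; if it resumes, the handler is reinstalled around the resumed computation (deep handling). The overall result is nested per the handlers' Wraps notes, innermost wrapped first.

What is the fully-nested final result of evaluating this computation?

Answer: (-23226, 7)

Evaluation trace:
ask @ H1 ⇒ 8
ask @ H1 ⇒ 8
get @ H0 ⇒ 7
put(7) @ H0 ⇒ s:=7
get @ H0 ⇒ 7
H0 returns (-23226, 7)
H1 returns (-23226, 7)
= (-23226, 7)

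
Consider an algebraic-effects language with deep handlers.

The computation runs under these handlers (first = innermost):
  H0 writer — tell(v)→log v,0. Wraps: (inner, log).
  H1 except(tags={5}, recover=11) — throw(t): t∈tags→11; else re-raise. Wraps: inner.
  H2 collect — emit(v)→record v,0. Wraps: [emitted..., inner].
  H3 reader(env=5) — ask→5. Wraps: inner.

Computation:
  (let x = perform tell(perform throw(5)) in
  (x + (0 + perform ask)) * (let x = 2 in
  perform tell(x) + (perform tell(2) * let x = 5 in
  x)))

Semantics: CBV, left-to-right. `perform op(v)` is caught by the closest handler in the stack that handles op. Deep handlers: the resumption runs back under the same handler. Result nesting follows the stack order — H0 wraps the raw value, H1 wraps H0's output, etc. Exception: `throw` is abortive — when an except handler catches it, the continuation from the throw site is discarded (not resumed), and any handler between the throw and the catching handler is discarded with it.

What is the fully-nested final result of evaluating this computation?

Answer: [11]

Evaluation trace:
throw(5) @ H1 caught ⇒ 11
H2 returns [11]
H3 returns [11]
= [11]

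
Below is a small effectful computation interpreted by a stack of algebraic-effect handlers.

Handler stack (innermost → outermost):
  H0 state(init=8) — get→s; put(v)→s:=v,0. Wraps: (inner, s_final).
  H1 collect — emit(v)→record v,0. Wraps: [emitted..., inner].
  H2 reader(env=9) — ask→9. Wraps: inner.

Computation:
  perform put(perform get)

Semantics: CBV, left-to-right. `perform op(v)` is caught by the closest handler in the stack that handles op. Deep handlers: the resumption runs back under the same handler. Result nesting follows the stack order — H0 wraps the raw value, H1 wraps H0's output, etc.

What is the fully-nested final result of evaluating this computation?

Evaluation trace:
get @ H0 ⇒ 8
put(8) @ H0 ⇒ s:=8
H0 returns (0, 8)
H1 returns [(0, 8)]
H2 returns [(0, 8)]
= [(0, 8)]

Answer: [(0, 8)]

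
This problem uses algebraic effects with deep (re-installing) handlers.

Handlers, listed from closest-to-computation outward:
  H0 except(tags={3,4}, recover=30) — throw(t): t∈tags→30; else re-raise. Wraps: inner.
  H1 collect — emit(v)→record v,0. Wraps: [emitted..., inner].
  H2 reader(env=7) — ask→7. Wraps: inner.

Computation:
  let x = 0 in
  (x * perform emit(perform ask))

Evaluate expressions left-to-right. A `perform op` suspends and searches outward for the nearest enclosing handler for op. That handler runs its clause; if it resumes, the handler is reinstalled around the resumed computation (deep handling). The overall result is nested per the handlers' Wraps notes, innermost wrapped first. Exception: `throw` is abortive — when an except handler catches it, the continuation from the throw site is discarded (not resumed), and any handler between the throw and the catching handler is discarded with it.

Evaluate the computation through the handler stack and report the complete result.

Answer: [7, 0]

Working:
ask @ H2 ⇒ 7
emit(7) @ H1 ⇒ out+=7
H0 returns 0
H1 returns [7, 0]
H2 returns [7, 0]
= [7, 0]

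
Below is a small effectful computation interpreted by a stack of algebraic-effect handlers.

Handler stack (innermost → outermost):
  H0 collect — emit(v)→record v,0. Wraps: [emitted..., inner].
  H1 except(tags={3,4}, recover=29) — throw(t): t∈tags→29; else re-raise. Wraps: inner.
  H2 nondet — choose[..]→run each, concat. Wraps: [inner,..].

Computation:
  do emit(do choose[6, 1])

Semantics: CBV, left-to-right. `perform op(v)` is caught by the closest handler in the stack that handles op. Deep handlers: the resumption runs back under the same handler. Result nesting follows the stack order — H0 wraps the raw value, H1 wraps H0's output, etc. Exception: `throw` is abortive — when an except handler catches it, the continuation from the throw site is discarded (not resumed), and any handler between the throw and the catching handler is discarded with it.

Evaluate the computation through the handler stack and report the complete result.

Answer: [[6, 0], [1, 0]]

Evaluation trace:
choose[6, 1] @ H2
  branch[0] choose=6:
    emit(6) @ H0 ⇒ out+=6
    H0 returns [6, 0]
    H1 returns [6, 0]
    H2 returns [[6, 0]]
  branch[1] choose=1:
    emit(1) @ H0 ⇒ out+=1
    H0 returns [1, 0]
    H1 returns [1, 0]
    H2 returns [[1, 0]]
= [[6, 0], [1, 0]]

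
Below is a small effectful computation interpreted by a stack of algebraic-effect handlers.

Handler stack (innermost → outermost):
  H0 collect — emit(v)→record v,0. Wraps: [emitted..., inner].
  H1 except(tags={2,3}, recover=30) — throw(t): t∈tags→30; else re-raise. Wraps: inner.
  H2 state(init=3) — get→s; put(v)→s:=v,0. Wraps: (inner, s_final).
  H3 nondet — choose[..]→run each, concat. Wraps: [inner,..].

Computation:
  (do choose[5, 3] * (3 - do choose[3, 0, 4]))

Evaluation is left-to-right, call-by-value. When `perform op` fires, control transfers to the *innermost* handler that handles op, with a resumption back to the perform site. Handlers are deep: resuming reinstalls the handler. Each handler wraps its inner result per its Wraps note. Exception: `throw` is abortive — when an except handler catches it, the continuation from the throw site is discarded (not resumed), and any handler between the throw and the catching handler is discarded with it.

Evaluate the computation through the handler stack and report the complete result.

Working:
choose[5, 3] @ H3
  branch[0] choose=5:
    choose[3, 0, 4] @ H3
      branch[0] choose=3:
        H0 returns [0]
        H1 returns [0]
        H2 returns ([0], 3)
        H3 returns [([0], 3)]
      branch[1] choose=0:
        H0 returns [15]
        H1 returns [15]
        H2 returns ([15], 3)
        H3 returns [([15], 3)]
      branch[2] choose=4:
        H0 returns [-5]
        H1 returns [-5]
        H2 returns ([-5], 3)
        H3 returns [([-5], 3)]
  branch[1] choose=3:
    choose[3, 0, 4] @ H3
      branch[0] choose=3:
        H0 returns [0]
        H1 returns [0]
        H2 returns ([0], 3)
        H3 returns [([0], 3)]
      branch[1] choose=0:
        H0 returns [9]
        H1 returns [9]
        H2 returns ([9], 3)
        H3 returns [([9], 3)]
      branch[2] choose=4:
        H0 returns [-3]
        H1 returns [-3]
        H2 returns ([-3], 3)
        H3 returns [([-3], 3)]
= [([0], 3), ([15], 3), ([-5], 3), ([0], 3), ([9], 3), ([-3], 3)]

Answer: [([0], 3), ([15], 3), ([-5], 3), ([0], 3), ([9], 3), ([-3], 3)]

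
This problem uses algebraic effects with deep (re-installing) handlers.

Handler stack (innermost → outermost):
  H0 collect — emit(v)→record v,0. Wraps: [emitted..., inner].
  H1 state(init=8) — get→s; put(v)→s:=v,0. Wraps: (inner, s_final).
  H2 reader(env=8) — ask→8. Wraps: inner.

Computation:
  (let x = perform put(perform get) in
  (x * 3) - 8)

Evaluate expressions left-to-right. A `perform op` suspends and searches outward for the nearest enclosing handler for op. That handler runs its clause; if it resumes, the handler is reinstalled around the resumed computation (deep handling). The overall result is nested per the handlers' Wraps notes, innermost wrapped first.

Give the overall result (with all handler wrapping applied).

Working:
get @ H1 ⇒ 8
put(8) @ H1 ⇒ s:=8
H0 returns [-8]
H1 returns ([-8], 8)
H2 returns ([-8], 8)
= ([-8], 8)

Answer: ([-8], 8)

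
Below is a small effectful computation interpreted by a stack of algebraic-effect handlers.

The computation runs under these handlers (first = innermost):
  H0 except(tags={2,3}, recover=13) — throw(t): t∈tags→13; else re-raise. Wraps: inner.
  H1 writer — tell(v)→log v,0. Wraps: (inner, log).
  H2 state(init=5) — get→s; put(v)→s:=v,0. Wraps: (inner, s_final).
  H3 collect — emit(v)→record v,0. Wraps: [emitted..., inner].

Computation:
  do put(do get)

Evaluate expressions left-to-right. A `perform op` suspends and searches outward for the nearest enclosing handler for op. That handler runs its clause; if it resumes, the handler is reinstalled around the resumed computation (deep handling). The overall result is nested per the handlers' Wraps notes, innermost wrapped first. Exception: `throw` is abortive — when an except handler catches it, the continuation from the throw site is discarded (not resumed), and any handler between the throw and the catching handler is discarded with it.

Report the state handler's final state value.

Answer: 5

Evaluation trace:
get @ H2 ⇒ 5
put(5) @ H2 ⇒ s:=5
H0 returns 0
H1 returns (0, ())
H2 returns ((0, ()), 5)
H3 returns [((0, ()), 5)]
= [((0, ()), 5)]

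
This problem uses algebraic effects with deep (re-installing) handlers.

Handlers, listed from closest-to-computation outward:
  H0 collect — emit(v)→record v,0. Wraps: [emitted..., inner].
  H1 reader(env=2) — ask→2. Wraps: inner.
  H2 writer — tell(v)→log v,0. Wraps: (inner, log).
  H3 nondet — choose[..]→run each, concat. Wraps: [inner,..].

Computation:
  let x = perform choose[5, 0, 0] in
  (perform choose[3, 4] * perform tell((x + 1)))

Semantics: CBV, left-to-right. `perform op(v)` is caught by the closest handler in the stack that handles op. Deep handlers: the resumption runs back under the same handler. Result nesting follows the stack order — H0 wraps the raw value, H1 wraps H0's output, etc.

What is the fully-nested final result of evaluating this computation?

Answer: [([0], (6)), ([0], (6)), ([0], (1)), ([0], (1)), ([0], (1)), ([0], (1))]

Working:
choose[5, 0, 0] @ H3
  branch[0] choose=5:
    choose[3, 4] @ H3
      branch[0] choose=3:
        tell(6) @ H2 ⇒ log+=6
        H0 returns [0]
        H1 returns [0]
        H2 returns ([0], (6))
        H3 returns [([0], (6))]
      branch[1] choose=4:
        tell(6) @ H2 ⇒ log+=6
        H0 returns [0]
        H1 returns [0]
        H2 returns ([0], (6))
        H3 returns [([0], (6))]
  branch[1] choose=0:
    choose[3, 4] @ H3
      branch[0] choose=3:
        tell(1) @ H2 ⇒ log+=1
        H0 returns [0]
        H1 returns [0]
        H2 returns ([0], (1))
        H3 returns [([0], (1))]
      branch[1] choose=4:
        tell(1) @ H2 ⇒ log+=1
        H0 returns [0]
        H1 returns [0]
        H2 returns ([0], (1))
        H3 returns [([0], (1))]
  branch[2] choose=0:
    choose[3, 4] @ H3
      branch[0] choose=3:
        tell(1) @ H2 ⇒ log+=1
        H0 returns [0]
        H1 returns [0]
        H2 returns ([0], (1))
        H3 returns [([0], (1))]
      branch[1] choose=4:
        tell(1) @ H2 ⇒ log+=1
        H0 returns [0]
        H1 returns [0]
        H2 returns ([0], (1))
        H3 returns [([0], (1))]
= [([0], (6)), ([0], (6)), ([0], (1)), ([0], (1)), ([0], (1)), ([0], (1))]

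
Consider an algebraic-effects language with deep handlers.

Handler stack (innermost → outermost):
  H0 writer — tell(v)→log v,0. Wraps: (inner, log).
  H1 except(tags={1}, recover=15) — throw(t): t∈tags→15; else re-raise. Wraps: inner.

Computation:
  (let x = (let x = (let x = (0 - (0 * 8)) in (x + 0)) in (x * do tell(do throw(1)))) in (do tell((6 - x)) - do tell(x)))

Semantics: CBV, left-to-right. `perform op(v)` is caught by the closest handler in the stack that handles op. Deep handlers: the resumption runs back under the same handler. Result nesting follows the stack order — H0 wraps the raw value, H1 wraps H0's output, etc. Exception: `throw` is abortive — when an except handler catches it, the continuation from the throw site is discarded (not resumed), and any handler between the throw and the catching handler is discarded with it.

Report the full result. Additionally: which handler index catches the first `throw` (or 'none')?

Answer: 15 ; first throw caught by: H1

Working:
throw(1) @ H1 caught ⇒ 15
= 15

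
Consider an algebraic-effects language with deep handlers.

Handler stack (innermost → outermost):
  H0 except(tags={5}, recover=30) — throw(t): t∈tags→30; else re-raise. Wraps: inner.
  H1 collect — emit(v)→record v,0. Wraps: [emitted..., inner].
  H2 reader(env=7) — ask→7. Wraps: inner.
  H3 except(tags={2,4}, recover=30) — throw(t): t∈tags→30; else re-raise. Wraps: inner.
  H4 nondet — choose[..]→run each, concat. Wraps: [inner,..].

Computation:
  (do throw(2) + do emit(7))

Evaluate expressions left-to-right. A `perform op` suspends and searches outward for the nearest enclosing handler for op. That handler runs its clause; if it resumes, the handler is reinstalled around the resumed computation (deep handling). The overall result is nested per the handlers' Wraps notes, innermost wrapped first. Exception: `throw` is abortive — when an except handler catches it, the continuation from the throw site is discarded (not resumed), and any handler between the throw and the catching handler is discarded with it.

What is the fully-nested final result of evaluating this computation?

Answer: [30]

Step-by-step:
throw(2) @ H0 re-raised
throw(2) @ H3 caught ⇒ 30
H4 returns [30]
= [30]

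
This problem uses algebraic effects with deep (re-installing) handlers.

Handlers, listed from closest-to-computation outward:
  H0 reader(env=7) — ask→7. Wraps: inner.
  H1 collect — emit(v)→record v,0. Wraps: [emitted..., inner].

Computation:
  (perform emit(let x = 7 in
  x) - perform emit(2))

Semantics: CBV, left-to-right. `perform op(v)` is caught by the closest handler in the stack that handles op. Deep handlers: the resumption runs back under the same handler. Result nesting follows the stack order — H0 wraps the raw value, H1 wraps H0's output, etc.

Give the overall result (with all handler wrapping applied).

Answer: [7, 2, 0]

Evaluation trace:
emit(7) @ H1 ⇒ out+=7
emit(2) @ H1 ⇒ out+=2
H0 returns 0
H1 returns [7, 2, 0]
= [7, 2, 0]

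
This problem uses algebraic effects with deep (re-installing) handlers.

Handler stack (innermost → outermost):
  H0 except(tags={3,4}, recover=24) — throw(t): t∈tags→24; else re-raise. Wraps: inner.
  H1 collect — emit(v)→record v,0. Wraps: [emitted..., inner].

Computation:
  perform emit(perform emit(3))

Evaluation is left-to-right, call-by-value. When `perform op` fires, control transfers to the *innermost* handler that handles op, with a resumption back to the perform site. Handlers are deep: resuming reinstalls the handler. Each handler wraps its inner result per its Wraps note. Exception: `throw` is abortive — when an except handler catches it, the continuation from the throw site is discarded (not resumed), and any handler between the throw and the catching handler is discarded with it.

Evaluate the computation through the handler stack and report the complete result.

Step-by-step:
emit(3) @ H1 ⇒ out+=3
emit(0) @ H1 ⇒ out+=0
H0 returns 0
H1 returns [3, 0, 0]
= [3, 0, 0]

Answer: [3, 0, 0]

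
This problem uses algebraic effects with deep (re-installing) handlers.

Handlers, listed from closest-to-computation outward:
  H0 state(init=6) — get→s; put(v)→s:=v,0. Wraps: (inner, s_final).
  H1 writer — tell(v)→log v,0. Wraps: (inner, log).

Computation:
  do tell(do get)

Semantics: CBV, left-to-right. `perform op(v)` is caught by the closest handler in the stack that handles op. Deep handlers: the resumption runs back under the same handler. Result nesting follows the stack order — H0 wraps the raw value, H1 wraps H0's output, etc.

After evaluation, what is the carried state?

Answer: 6

Step-by-step:
get @ H0 ⇒ 6
tell(6) @ H1 ⇒ log+=6
H0 returns (0, 6)
H1 returns ((0, 6), (6))
= ((0, 6), (6))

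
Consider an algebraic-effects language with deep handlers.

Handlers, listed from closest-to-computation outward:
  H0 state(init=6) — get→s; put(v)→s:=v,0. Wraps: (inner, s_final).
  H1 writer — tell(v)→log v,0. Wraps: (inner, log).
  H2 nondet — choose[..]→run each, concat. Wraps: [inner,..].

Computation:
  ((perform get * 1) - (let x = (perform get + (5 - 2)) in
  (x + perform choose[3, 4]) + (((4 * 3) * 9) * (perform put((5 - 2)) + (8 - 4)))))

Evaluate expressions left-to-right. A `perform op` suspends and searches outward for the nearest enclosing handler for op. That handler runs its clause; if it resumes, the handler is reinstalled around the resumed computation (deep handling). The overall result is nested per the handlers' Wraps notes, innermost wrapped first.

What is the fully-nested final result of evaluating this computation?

Answer: [((-438, 3), ()), ((-439, 3), ())]

Working:
get @ H0 ⇒ 6
get @ H0 ⇒ 6
choose[3, 4] @ H2
  branch[0] choose=3:
    put(3) @ H0 ⇒ s:=3
    H0 returns (-438, 3)
    H1 returns ((-438, 3), ())
    H2 returns [((-438, 3), ())]
  branch[1] choose=4:
    put(3) @ H0 ⇒ s:=3
    H0 returns (-439, 3)
    H1 returns ((-439, 3), ())
    H2 returns [((-439, 3), ())]
= [((-438, 3), ()), ((-439, 3), ())]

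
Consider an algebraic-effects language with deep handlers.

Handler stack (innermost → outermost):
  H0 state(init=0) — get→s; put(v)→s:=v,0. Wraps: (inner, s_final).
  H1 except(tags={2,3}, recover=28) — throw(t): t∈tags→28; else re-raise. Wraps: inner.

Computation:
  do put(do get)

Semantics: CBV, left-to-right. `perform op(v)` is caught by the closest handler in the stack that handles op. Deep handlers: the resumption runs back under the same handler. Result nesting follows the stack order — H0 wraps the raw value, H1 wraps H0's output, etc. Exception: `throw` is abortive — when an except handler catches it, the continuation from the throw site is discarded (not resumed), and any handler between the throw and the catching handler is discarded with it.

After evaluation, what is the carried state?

Answer: 0

Evaluation trace:
get @ H0 ⇒ 0
put(0) @ H0 ⇒ s:=0
H0 returns (0, 0)
H1 returns (0, 0)
= (0, 0)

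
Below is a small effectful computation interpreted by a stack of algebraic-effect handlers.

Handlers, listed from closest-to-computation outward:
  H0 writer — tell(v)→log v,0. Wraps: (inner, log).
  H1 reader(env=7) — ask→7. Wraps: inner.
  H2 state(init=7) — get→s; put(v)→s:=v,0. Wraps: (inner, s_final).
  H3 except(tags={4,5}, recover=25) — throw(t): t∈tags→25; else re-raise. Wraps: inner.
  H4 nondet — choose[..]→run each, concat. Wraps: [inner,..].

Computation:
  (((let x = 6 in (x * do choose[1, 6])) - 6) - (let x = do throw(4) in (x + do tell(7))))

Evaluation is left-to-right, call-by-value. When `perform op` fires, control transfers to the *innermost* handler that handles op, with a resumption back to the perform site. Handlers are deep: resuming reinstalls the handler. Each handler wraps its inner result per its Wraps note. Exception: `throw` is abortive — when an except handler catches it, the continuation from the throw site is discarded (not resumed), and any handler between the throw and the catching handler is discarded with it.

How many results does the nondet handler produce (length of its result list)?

Answer: 2

Evaluation trace:
choose[1, 6] @ H4
  branch[0] choose=1:
    throw(4) @ H3 caught ⇒ 25
    H4 returns [25]
  branch[1] choose=6:
    throw(4) @ H3 caught ⇒ 25
    H4 returns [25]
= [25, 25]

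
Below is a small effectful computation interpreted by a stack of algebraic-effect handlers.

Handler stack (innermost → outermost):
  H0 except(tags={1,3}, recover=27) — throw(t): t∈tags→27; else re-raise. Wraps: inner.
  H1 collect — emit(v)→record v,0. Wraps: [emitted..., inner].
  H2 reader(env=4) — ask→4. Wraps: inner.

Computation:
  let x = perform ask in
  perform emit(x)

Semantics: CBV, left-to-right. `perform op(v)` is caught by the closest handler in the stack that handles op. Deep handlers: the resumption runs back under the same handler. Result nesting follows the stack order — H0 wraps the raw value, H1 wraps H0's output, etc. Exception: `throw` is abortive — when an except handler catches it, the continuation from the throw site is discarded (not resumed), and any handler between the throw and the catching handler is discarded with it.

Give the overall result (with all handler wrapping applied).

Answer: [4, 0]

Evaluation trace:
ask @ H2 ⇒ 4
emit(4) @ H1 ⇒ out+=4
H0 returns 0
H1 returns [4, 0]
H2 returns [4, 0]
= [4, 0]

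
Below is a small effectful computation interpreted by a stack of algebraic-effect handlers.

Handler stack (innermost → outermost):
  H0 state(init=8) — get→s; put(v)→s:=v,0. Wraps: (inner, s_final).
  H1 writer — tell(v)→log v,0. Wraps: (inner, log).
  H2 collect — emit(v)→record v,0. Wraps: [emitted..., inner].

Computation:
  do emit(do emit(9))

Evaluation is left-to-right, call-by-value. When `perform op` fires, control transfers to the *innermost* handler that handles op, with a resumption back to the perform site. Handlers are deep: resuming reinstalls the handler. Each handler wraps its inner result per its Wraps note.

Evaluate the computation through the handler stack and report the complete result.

Step-by-step:
emit(9) @ H2 ⇒ out+=9
emit(0) @ H2 ⇒ out+=0
H0 returns (0, 8)
H1 returns ((0, 8), ())
H2 returns [9, 0, ((0, 8), ())]
= [9, 0, ((0, 8), ())]

Answer: [9, 0, ((0, 8), ())]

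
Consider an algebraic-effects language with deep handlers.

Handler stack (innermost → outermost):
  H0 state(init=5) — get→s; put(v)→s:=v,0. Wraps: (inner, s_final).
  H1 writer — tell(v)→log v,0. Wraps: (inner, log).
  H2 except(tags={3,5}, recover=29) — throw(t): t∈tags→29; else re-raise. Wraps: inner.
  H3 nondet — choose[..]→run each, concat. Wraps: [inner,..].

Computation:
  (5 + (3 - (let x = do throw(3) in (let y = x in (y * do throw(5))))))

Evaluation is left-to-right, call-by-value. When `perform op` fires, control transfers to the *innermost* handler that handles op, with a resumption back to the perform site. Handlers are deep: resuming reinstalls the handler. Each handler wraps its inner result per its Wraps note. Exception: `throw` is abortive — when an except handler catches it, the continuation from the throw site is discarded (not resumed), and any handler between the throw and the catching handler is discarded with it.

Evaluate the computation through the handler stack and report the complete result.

Answer: [29]

Evaluation trace:
throw(3) @ H2 caught ⇒ 29
H3 returns [29]
= [29]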